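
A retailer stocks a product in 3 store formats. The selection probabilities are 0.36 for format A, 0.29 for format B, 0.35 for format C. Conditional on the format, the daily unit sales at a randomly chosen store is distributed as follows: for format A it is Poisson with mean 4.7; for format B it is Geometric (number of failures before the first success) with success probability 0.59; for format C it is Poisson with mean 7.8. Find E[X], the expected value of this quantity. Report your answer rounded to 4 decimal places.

Component means — A: 4.7; B: 0.694915; C: 7.8.
E[X] = 0.36·4.7 + 0.29·0.694915 + 0.35·7.8 = 4.62353.

4.6235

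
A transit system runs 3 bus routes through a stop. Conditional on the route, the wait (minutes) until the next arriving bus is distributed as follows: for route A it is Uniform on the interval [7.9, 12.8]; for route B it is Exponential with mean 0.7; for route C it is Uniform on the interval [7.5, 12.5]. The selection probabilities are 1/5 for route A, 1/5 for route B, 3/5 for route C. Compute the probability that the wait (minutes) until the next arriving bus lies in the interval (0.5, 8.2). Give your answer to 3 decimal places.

0.194

Conditional on each route, P(0.5 < X < 8.2): A: 0.0612245; B: 0.489533; C: 0.14.
By total probability, P(0.5 < X < 8.2) = 0.2·0.0612245 + 0.2·0.489533 + 0.6·0.14 = 0.194152.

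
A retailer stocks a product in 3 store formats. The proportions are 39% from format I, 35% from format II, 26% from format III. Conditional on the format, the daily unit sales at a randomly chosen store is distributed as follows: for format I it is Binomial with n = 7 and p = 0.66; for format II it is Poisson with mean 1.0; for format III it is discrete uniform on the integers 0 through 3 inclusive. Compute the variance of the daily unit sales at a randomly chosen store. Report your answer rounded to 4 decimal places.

4.0862

Per component, I: μ=4.62, E[X²]=22.9152; II: μ=1, E[X²]=2; III: μ=1.5, E[X²]=3.5.
E[X] = 0.39·4.62 + 0.35·1 + 0.26·1.5 = 2.5418.
E[X²] = 0.39·22.9152 + 0.35·2 + 0.26·3.5 = 10.5469.
Var(X) = E[X²] − (E[X])² = 10.5469 − 6.46075 = 4.08618.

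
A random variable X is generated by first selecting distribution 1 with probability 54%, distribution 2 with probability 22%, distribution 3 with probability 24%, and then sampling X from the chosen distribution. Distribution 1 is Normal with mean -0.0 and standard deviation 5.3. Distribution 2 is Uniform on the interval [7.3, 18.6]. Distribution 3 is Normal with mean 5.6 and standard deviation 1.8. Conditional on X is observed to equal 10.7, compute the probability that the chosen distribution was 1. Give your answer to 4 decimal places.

Likelihoods f(10.7 | ·): 1: 0.00980798; 2: 0.0884956; 3: 0.00400339.
Posterior ∝ prior × likelihood. Numerator for 1: 0.54·0.00980798 = 0.00529631.
Normalizing constant: 0.54·0.00980798 + 0.22·0.0884956 + 0.24·0.00400339 = 0.0257261.
P(1 | observation) = 0.00529631 / 0.0257261 = 0.205873.

0.2059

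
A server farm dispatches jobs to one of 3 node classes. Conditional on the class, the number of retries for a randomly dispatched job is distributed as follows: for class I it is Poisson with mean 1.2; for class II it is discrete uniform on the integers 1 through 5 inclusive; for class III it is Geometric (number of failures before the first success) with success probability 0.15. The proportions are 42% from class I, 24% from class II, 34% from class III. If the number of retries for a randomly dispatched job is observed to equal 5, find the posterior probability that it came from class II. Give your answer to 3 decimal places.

Likelihoods P(X=5 | ·): I: 0.00624556; II: 0.2; III: 0.0665558.
Posterior ∝ prior × likelihood. Numerator for II: 0.24·0.2 = 0.048.
Normalizing constant: 0.42·0.00624556 + 0.24·0.2 + 0.34·0.0665558 = 0.0732521.
P(II | observation) = 0.048 / 0.0732521 = 0.655271.

0.655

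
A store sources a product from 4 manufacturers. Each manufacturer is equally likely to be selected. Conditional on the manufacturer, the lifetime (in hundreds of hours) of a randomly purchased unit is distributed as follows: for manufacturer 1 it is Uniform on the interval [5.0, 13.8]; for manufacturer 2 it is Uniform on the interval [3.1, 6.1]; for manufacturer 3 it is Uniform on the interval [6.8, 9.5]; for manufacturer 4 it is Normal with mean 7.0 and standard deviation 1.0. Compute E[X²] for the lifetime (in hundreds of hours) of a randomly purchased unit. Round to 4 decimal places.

For each component E[X²] = Var + (mean)², giving 1: 94.8133; 2: 21.91; 3: 67.03; 4: 50.
Overall E[X²] = 0.25·94.8133 + 0.25·21.91 + 0.25·67.03 + 0.25·50 = 58.4383.

58.4383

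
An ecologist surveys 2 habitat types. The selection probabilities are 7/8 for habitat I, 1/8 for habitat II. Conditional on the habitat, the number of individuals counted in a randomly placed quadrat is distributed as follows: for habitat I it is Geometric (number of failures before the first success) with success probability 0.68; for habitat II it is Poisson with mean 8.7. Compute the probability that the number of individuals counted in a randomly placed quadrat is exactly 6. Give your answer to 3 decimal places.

Conditional on each habitat, P(X = 6): I: 0.000730144; II: 0.100328.
By total probability, P(X = 6) = 0.875·0.000730144 + 0.125·0.100328 = 0.0131798.

0.013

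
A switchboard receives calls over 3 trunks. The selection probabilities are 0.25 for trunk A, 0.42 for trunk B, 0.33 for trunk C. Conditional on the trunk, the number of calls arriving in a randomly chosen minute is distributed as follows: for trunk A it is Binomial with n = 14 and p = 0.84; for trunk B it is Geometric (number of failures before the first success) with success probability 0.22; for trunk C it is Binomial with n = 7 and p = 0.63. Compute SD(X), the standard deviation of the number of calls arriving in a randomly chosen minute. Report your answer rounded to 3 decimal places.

4.407

Per component, A: μ=11.76, E[X²]=140.179; B: μ=3.54545, E[X²]=28.686; C: μ=4.41, E[X²]=21.0798.
E[X] = 0.25·11.76 + 0.42·3.54545 + 0.33·4.41 = 5.88439.
E[X²] = 0.25·140.179 + 0.42·28.686 + 0.33·21.0798 = 54.0492.
Var(X) = E[X²] − (E[X])² = 54.0492 − 34.6261 = 19.4232.
SD(X) = √19.4232 = 4.40717.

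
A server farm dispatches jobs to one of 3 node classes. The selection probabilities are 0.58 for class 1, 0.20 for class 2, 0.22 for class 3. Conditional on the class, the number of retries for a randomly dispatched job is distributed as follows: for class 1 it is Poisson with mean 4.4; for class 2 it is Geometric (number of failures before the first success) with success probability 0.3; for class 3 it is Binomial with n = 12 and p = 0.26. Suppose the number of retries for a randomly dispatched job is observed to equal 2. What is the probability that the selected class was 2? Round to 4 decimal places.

Likelihoods P(X=2 | ·): 1: 0.118845; 2: 0.147; 3: 0.219689.
Posterior ∝ prior × likelihood. Numerator for 2: 0.2·0.147 = 0.0294.
Normalizing constant: 0.58·0.118845 + 0.2·0.147 + 0.22·0.219689 = 0.146661.
P(2 | observation) = 0.0294 / 0.146661 = 0.200462.

0.2005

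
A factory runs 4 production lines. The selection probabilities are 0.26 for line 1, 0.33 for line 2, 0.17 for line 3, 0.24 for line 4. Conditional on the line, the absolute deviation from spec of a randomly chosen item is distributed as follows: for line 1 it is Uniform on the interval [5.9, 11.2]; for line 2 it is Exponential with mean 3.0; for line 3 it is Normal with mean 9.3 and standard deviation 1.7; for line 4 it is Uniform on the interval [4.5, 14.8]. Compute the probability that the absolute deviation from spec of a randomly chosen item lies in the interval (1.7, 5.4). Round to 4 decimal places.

Conditional on each line, P(1.7 < X < 5.4): 1: 0; 2: 0.402115; 3: 0.010888; 4: 0.0873786.
By total probability, P(1.7 < X < 5.4) = 0.26·0 + 0.33·0.402115 + 0.17·0.010888 + 0.24·0.0873786 = 0.15552.

0.1555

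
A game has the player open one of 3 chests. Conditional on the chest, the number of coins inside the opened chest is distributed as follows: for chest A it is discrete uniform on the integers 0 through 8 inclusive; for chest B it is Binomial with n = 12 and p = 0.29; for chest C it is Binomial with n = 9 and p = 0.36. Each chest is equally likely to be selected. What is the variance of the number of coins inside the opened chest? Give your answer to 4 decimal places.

3.8376

Per component, A: μ=4, E[X²]=22.6667; B: μ=3.48, E[X²]=14.5812; C: μ=3.24, E[X²]=12.5712.
E[X] = 0.333333·4 + 0.333333·3.48 + 0.333333·3.24 = 3.57333.
E[X²] = 0.333333·22.6667 + 0.333333·14.5812 + 0.333333·12.5712 = 16.6064.
Var(X) = E[X²] − (E[X])² = 16.6064 − 12.7687 = 3.83764.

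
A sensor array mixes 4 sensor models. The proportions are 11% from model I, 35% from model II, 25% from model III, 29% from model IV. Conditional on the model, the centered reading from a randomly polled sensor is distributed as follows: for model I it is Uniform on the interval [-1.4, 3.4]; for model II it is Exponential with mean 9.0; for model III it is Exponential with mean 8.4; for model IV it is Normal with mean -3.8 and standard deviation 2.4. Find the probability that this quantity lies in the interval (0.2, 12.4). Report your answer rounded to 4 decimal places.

Conditional on each model, P(0.2 < X < 12.4): I: 0.666667; II: 0.725885; III: 0.747965; IV: 0.0477904.
By total probability, P(0.2 < X < 12.4) = 0.11·0.666667 + 0.35·0.725885 + 0.25·0.747965 + 0.29·0.0477904 = 0.528243.

0.5282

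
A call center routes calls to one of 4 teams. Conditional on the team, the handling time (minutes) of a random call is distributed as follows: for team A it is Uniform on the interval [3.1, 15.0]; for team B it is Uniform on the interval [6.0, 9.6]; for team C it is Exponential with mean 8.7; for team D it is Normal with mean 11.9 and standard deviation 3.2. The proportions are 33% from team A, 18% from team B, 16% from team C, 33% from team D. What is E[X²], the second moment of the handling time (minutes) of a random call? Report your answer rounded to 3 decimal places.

For each component E[X²] = Var + (mean)², giving A: 93.7033; B: 61.92; C: 151.38; D: 151.85.
Overall E[X²] = 0.33·93.7033 + 0.18·61.92 + 0.16·151.38 + 0.33·151.85 = 116.399.

116.399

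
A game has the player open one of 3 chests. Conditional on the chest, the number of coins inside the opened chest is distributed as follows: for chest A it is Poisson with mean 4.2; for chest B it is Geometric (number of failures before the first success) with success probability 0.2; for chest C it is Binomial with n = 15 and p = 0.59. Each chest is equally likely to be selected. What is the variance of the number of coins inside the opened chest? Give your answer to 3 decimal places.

Per component, A: μ=4.2, E[X²]=21.84; B: μ=4, E[X²]=36; C: μ=8.85, E[X²]=81.951.
E[X] = 0.333333·4.2 + 0.333333·4 + 0.333333·8.85 = 5.68333.
E[X²] = 0.333333·21.84 + 0.333333·36 + 0.333333·81.951 = 46.597.
Var(X) = E[X²] − (E[X])² = 46.597 − 32.3003 = 14.2967.

14.297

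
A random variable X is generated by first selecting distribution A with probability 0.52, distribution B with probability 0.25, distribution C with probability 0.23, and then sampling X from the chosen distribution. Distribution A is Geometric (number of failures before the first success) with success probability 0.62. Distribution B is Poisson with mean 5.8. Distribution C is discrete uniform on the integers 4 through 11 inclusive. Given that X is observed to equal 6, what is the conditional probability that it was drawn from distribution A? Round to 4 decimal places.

Likelihoods P(X=6 | ·): A: 0.00186678; B: 0.160076; C: 0.125.
Posterior ∝ prior × likelihood. Numerator for A: 0.52·0.00186678 = 0.000970726.
Normalizing constant: 0.52·0.00186678 + 0.25·0.160076 + 0.23·0.125 = 0.0697398.
P(A | observation) = 0.000970726 / 0.0697398 = 0.0139192.

0.0139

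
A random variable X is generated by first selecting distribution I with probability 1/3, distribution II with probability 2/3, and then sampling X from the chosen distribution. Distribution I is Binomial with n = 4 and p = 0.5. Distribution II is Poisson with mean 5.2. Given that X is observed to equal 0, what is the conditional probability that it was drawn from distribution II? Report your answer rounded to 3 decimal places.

0.150

Likelihoods P(X=0 | ·): I: 0.0625; II: 0.00551656.
Posterior ∝ prior × likelihood. Numerator for II: 0.666667·0.00551656 = 0.00367771.
Normalizing constant: 0.333333·0.0625 + 0.666667·0.00551656 = 0.024511.
P(II | observation) = 0.00367771 / 0.024511 = 0.150043.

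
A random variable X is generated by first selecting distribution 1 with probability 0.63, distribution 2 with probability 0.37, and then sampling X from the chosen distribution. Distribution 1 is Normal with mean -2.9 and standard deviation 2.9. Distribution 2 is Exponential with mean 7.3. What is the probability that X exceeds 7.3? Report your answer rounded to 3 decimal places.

Conditional on each component, P(X > 7.3): 1: 0.000218029; 2: 0.367879.
By total probability, P(X > 7.3) = 0.63·0.000218029 + 0.37·0.367879 = 0.136253.

0.136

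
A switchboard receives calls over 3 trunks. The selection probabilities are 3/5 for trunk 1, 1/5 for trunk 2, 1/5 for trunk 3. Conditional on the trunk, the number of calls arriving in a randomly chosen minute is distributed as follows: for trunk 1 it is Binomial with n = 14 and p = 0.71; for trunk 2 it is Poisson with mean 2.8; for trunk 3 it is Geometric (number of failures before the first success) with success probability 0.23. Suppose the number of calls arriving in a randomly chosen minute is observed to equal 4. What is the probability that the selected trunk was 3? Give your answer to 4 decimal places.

0.3372

Likelihoods P(X=4 | ·): 1: 0.00107016; 2: 0.155739; 3: 0.080852.
Posterior ∝ prior × likelihood. Numerator for 3: 0.2·0.080852 = 0.0161704.
Normalizing constant: 0.6·0.00107016 + 0.2·0.155739 + 0.2·0.080852 = 0.0479602.
P(3 | observation) = 0.0161704 / 0.0479602 = 0.337163.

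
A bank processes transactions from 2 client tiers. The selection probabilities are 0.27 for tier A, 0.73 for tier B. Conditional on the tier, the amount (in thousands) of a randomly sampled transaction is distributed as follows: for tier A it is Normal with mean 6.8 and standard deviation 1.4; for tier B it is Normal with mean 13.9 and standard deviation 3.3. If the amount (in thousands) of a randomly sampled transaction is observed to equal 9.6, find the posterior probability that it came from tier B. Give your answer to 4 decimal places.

Likelihoods f(9.6 | ·): A: 0.038565; B: 0.0517255.
Posterior ∝ prior × likelihood. Numerator for B: 0.73·0.0517255 = 0.0377596.
Normalizing constant: 0.27·0.038565 + 0.73·0.0517255 = 0.0481721.
P(B | observation) = 0.0377596 / 0.0481721 = 0.783847.

0.7838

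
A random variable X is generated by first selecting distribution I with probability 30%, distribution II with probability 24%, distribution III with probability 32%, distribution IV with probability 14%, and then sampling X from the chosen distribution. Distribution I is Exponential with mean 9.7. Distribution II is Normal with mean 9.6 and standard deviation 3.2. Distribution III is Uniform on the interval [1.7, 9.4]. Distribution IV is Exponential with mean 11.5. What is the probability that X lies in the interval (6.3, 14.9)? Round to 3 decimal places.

0.456

Conditional on each component, P(6.3 < X < 14.9): I: 0.307092; II: 0.799953; III: 0.402597; IV: 0.304486.
By total probability, P(6.3 < X < 14.9) = 0.3·0.307092 + 0.24·0.799953 + 0.32·0.402597 + 0.14·0.304486 = 0.455576.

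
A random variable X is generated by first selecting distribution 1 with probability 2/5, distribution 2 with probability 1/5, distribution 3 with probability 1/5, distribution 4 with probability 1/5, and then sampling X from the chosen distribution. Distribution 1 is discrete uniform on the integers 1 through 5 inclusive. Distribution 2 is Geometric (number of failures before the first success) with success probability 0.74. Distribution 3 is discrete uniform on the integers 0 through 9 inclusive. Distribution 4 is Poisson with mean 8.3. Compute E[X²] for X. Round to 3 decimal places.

25.658

For each component E[X²] = Var + (mean)², giving 1: 11; 2: 0.598247; 3: 28.5; 4: 77.19.
Overall E[X²] = 0.4·11 + 0.2·0.598247 + 0.2·28.5 + 0.2·77.19 = 25.6576.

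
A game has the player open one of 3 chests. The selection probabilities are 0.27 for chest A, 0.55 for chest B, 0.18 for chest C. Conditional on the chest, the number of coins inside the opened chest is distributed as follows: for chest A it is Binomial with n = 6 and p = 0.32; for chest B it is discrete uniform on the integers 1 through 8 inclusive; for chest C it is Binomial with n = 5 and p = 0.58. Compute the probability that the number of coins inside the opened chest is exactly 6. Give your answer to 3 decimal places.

Conditional on each chest, P(X = 6): A: 0.00107374; B: 0.125; C: 0.
By total probability, P(X = 6) = 0.27·0.00107374 + 0.55·0.125 + 0.18·0 = 0.0690399.

0.069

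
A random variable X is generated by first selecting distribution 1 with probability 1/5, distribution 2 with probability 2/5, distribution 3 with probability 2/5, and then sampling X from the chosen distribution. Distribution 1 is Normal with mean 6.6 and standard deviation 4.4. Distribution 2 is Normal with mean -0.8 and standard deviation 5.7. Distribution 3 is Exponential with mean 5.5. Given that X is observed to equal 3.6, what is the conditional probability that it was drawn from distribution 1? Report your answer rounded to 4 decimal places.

0.1970

Likelihoods f(3.6 | ·): 1: 0.0718639; 2: 0.0519568; 3: 0.094487.
Posterior ∝ prior × likelihood. Numerator for 1: 0.2·0.0718639 = 0.0143728.
Normalizing constant: 0.2·0.0718639 + 0.4·0.0519568 + 0.4·0.094487 = 0.0729503.
P(1 | observation) = 0.0143728 / 0.0729503 = 0.197022.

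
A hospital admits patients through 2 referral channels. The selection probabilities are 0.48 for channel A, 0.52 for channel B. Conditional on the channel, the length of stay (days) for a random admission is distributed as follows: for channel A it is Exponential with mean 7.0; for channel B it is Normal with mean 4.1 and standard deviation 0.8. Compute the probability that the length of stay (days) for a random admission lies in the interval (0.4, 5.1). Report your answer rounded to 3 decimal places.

0.687

Conditional on each channel, P(0.4 < X < 5.1): A: 0.461861; B: 0.894348.
By total probability, P(0.4 < X < 5.1) = 0.48·0.461861 + 0.52·0.894348 = 0.686755.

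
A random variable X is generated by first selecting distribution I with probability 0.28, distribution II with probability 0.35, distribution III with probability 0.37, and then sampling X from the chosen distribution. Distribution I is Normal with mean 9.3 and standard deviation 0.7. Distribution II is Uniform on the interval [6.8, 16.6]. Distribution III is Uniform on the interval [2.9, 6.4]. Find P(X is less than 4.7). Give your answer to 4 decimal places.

0.1903

Conditional on each component, P(X < 4.7): I: 2.49174e-11; II: 0; III: 0.514286.
By total probability, P(X < 4.7) = 0.28·2.49174e-11 + 0.35·0 + 0.37·0.514286 = 0.190286.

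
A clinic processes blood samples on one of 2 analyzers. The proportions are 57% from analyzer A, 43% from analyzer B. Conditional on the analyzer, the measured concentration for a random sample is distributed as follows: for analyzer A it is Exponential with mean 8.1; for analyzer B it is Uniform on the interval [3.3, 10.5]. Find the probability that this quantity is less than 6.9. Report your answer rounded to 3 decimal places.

0.542

Conditional on each analyzer, P(X < 6.9): A: 0.573376; B: 0.5.
By total probability, P(X < 6.9) = 0.57·0.573376 + 0.43·0.5 = 0.541824.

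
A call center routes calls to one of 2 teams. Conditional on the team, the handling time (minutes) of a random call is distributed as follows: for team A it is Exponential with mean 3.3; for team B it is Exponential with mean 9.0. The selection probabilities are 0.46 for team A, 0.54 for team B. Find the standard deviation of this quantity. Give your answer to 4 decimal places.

7.5379

Per component, A: μ=3.3, E[X²]=21.78; B: μ=9, E[X²]=162.
E[X] = 0.46·3.3 + 0.54·9 = 6.378.
E[X²] = 0.46·21.78 + 0.54·162 = 97.4988.
Var(X) = E[X²] − (E[X])² = 97.4988 − 40.6789 = 56.8199.
SD(X) = √56.8199 = 7.5379.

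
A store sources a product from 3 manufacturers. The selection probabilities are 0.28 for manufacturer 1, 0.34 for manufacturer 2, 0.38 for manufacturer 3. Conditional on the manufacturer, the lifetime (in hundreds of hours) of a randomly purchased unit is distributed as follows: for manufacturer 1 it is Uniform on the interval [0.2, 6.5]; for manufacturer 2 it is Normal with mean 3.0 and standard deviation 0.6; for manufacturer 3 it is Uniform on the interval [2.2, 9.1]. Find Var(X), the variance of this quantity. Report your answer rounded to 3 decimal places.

4.038

Per component, 1: μ=3.35, E[X²]=14.53; 2: μ=3, E[X²]=9.36; 3: μ=5.65, E[X²]=35.89.
E[X] = 0.28·3.35 + 0.34·3 + 0.38·5.65 = 4.105.
E[X²] = 0.28·14.53 + 0.34·9.36 + 0.38·35.89 = 20.889.
Var(X) = E[X²] − (E[X])² = 20.889 − 16.851 = 4.03797.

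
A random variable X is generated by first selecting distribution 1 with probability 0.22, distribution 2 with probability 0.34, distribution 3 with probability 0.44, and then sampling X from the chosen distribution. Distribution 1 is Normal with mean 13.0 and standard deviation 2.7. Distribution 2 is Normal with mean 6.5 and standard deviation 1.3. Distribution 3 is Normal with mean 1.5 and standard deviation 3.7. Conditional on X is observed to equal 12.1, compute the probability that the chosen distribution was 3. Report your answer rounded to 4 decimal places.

0.0248

Likelihoods f(12.1 | ·): 1: 0.139772; 2: 2.86772e-05; 3: 0.00178026.
Posterior ∝ prior × likelihood. Numerator for 3: 0.44·0.00178026 = 0.000783314.
Normalizing constant: 0.22·0.139772 + 0.34·2.86772e-05 + 0.44·0.00178026 = 0.0315428.
P(3 | observation) = 0.000783314 / 0.0315428 = 0.0248334.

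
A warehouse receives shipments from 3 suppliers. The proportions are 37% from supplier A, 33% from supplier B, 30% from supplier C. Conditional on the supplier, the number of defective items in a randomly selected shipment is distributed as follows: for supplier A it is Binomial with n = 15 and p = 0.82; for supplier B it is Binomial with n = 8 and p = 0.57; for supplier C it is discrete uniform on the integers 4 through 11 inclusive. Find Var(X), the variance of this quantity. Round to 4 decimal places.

Per component, A: μ=12.3, E[X²]=153.504; B: μ=4.56, E[X²]=22.7544; C: μ=7.5, E[X²]=61.5.
E[X] = 0.37·12.3 + 0.33·4.56 + 0.3·7.5 = 8.3058.
E[X²] = 0.37·153.504 + 0.33·22.7544 + 0.3·61.5 = 82.7554.
Var(X) = E[X²] − (E[X])² = 82.7554 − 68.9863 = 13.7691.

13.7691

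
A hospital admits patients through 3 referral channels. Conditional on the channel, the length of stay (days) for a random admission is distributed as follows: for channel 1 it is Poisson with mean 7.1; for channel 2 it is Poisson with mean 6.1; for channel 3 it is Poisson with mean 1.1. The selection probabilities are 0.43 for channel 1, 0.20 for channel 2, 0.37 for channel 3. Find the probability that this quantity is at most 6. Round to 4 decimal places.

Conditional on each channel, P(X ≤ 6): 1: 0.43492; 2: 0.590245; 3: 0.999851.
By total probability, P(X ≤ 6) = 0.43·0.43492 + 0.2·0.590245 + 0.37·0.999851 = 0.675009.

0.6750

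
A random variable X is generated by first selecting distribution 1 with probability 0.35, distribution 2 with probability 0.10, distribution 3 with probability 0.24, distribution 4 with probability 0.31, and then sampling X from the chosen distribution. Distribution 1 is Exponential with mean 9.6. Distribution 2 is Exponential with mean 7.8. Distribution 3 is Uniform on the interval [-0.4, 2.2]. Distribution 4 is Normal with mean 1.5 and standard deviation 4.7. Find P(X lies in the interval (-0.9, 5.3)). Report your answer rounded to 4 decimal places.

0.5884

Conditional on each component, P(-0.9 < X < 5.3): 1: 0.424251; 2: 0.493123; 3: 1; 4: 0.485799.
By total probability, P(-0.9 < X < 5.3) = 0.35·0.424251 + 0.1·0.493123 + 0.24·1 + 0.31·0.485799 = 0.588398.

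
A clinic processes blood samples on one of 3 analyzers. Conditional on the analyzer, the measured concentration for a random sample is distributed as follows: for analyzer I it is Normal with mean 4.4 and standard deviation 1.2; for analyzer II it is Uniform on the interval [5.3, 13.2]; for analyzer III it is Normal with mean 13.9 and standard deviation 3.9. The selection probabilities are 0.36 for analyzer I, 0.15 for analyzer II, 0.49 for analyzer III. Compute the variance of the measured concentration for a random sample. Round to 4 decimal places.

Per component, I: μ=4.4, E[X²]=20.8; II: μ=9.25, E[X²]=90.7633; III: μ=13.9, E[X²]=208.42.
E[X] = 0.36·4.4 + 0.15·9.25 + 0.49·13.9 = 9.7825.
E[X²] = 0.36·20.8 + 0.15·90.7633 + 0.49·208.42 = 123.228.
Var(X) = E[X²] − (E[X])² = 123.228 − 95.6973 = 27.531.

27.5310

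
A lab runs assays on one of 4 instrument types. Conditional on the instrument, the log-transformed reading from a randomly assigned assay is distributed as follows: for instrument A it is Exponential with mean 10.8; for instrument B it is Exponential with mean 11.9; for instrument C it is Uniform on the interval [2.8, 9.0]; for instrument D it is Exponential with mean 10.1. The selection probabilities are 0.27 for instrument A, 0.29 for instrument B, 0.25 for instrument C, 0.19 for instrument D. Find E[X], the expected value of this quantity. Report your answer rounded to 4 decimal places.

9.7610

Component means — A: 10.8; B: 11.9; C: 5.9; D: 10.1.
E[X] = 0.27·10.8 + 0.29·11.9 + 0.25·5.9 + 0.19·10.1 = 9.761.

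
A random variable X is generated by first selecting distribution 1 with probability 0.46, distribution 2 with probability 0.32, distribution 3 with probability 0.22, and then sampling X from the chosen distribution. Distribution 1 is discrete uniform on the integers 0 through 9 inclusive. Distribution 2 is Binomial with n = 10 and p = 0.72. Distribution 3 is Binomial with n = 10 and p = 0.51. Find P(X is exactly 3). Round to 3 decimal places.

0.072

Conditional on each component, P(X = 3): 1: 0.1; 2: 0.00604345; 3: 0.10796.
By total probability, P(X = 3) = 0.46·0.1 + 0.32·0.00604345 + 0.22·0.10796 = 0.0716852.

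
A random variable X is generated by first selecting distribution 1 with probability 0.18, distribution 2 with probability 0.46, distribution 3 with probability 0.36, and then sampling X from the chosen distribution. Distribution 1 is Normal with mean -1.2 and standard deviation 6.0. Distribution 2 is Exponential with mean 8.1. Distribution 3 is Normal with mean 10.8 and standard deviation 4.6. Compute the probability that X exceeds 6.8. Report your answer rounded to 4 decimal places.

0.5059

Conditional on each component, P(X > 6.8): 1: 0.0912112; 2: 0.431924; 3: 0.807731.
By total probability, P(X > 6.8) = 0.18·0.0912112 + 0.46·0.431924 + 0.36·0.807731 = 0.505886.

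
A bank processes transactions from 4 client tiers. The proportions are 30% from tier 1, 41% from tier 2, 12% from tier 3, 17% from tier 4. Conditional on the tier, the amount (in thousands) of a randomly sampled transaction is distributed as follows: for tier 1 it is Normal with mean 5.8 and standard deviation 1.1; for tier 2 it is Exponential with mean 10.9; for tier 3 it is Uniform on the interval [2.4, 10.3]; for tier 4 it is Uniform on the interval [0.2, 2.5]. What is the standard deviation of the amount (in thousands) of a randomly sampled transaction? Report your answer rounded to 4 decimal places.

7.8664

Per component, 1: μ=5.8, E[X²]=34.85; 2: μ=10.9, E[X²]=237.62; 3: μ=6.35, E[X²]=45.5233; 4: μ=1.35, E[X²]=2.26333.
E[X] = 0.3·5.8 + 0.41·10.9 + 0.12·6.35 + 0.17·1.35 = 7.2005.
E[X²] = 0.3·34.85 + 0.41·237.62 + 0.12·45.5233 + 0.17·2.26333 = 113.727.
Var(X) = E[X²] − (E[X])² = 113.727 − 51.8472 = 61.8796.
SD(X) = √61.8796 = 7.86636.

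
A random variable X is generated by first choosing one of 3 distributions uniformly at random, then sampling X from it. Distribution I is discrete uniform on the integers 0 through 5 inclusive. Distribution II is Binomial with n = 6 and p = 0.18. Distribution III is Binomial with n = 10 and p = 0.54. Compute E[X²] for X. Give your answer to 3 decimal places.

14.288

For each component E[X²] = Var + (mean)², giving I: 9.16667; II: 2.052; III: 31.644.
Overall E[X²] = 0.333333·9.16667 + 0.333333·2.052 + 0.333333·31.644 = 14.2876.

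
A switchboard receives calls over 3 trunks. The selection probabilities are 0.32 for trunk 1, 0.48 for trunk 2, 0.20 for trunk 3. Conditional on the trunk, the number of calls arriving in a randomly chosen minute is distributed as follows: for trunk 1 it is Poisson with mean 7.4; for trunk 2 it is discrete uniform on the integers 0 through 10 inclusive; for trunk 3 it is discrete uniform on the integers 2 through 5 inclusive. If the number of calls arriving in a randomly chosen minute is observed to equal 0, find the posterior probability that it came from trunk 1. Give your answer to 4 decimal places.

Likelihoods P(X=0 | ·): 1: 0.000611253; 2: 0.0909091; 3: 0.
Posterior ∝ prior × likelihood. Numerator for 1: 0.32·0.000611253 = 0.000195601.
Normalizing constant: 0.32·0.000611253 + 0.48·0.0909091 + 0.2·0 = 0.043832.
P(1 | observation) = 0.000195601 / 0.043832 = 0.00446252.

0.0045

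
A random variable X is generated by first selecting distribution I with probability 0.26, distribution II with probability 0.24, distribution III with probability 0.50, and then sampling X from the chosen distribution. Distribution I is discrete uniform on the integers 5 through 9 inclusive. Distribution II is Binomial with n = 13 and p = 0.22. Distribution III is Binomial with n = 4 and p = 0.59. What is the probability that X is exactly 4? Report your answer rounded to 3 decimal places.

Conditional on each component, P(X = 4): I: 0; II: 0.178998; III: 0.121174.
By total probability, P(X = 4) = 0.26·0 + 0.24·0.178998 + 0.5·0.121174 = 0.103546.

0.104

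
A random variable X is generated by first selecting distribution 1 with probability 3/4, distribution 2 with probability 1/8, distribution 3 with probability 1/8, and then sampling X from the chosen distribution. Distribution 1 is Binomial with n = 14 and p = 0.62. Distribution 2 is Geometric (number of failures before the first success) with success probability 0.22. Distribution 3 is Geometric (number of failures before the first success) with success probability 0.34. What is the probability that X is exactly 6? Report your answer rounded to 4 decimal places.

0.0653

Conditional on each component, P(X = 6): 1: 0.0741608; 2: 0.0495439; 3: 0.0281023.
By total probability, P(X = 6) = 0.75·0.0741608 + 0.125·0.0495439 + 0.125·0.0281023 = 0.0653264.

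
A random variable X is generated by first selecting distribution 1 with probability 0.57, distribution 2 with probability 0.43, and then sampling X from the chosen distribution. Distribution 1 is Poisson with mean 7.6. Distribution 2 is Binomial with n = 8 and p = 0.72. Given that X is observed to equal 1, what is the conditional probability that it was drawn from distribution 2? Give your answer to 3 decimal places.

0.134

Likelihoods P(X=1 | ·): 1: 0.00380343; 2: 0.000777193.
Posterior ∝ prior × likelihood. Numerator for 2: 0.43·0.000777193 = 0.000334193.
Normalizing constant: 0.57·0.00380343 + 0.43·0.000777193 = 0.00250215.
P(2 | observation) = 0.000334193 / 0.00250215 = 0.133562.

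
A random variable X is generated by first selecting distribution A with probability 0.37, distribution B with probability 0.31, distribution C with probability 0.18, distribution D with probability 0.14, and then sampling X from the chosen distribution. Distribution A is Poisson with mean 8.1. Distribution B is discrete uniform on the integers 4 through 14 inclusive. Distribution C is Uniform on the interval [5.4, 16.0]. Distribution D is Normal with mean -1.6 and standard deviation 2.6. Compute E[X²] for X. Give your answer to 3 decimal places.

For each component E[X²] = Var + (mean)², giving A: 73.71; B: 91; C: 123.853; D: 9.32.
Overall E[X²] = 0.37·73.71 + 0.31·91 + 0.18·123.853 + 0.14·9.32 = 79.0811.

79.081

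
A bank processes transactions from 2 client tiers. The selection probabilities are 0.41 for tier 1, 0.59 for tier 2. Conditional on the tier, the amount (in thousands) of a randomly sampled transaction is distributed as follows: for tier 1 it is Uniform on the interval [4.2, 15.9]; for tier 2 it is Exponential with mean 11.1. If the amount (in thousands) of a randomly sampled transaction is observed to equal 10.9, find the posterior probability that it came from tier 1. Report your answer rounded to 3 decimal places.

Likelihoods f(10.9 | ·): 1: 0.0854701; 2: 0.0337449.
Posterior ∝ prior × likelihood. Numerator for 1: 0.41·0.0854701 = 0.0350427.
Normalizing constant: 0.41·0.0854701 + 0.59·0.0337449 = 0.0549522.
P(1 | observation) = 0.0350427 / 0.0549522 = 0.637695.

0.638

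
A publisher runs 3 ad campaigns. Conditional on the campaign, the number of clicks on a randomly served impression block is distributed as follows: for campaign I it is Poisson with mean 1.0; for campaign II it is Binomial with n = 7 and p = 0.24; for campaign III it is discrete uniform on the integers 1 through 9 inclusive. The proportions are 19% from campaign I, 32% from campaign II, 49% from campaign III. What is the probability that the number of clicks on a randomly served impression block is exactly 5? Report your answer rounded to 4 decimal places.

Conditional on each campaign, P(X = 5): I: 0.00306566; II: 0.00965834; III: 0.111111.
By total probability, P(X = 5) = 0.19·0.00306566 + 0.32·0.00965834 + 0.49·0.111111 = 0.0581176.

0.0581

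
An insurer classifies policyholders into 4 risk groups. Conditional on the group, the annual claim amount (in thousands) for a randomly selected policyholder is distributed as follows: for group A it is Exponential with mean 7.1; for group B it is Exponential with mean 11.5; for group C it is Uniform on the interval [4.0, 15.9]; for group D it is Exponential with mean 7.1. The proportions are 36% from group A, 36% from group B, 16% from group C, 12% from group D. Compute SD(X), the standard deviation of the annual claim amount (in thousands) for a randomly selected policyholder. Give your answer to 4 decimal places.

8.8206

Per component, A: μ=7.1, E[X²]=100.82; B: μ=11.5, E[X²]=264.5; C: μ=9.95, E[X²]=110.803; D: μ=7.1, E[X²]=100.82.
E[X] = 0.36·7.1 + 0.36·11.5 + 0.16·9.95 + 0.12·7.1 = 9.14.
E[X²] = 0.36·100.82 + 0.36·264.5 + 0.16·110.803 + 0.12·100.82 = 161.342.
Var(X) = E[X²] − (E[X])² = 161.342 − 83.5396 = 77.8025.
SD(X) = √77.8025 = 8.82057.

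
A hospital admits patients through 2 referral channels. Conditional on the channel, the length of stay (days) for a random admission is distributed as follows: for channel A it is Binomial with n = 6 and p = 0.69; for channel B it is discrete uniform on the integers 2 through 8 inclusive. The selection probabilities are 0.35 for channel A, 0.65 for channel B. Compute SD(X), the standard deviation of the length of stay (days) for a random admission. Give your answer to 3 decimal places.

1.794

Per component, A: μ=4.14, E[X²]=18.423; B: μ=5, E[X²]=29.
E[X] = 0.35·4.14 + 0.65·5 = 4.699.
E[X²] = 0.35·18.423 + 0.65·29 = 25.298.
Var(X) = E[X²] − (E[X])² = 25.298 − 22.0806 = 3.21745.
SD(X) = √3.21745 = 1.79372.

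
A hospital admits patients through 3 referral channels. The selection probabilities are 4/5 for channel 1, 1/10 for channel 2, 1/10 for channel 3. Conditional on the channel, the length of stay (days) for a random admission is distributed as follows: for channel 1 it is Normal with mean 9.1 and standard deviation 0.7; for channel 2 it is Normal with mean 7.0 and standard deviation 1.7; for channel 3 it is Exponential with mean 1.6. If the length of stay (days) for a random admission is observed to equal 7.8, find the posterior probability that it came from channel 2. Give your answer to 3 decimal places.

Likelihoods f(7.8 | ·): 1: 0.101596; 2: 0.210074; 3: 0.00477193.
Posterior ∝ prior × likelihood. Numerator for 2: 0.1·0.210074 = 0.0210074.
Normalizing constant: 0.8·0.101596 + 0.1·0.210074 + 0.1·0.00477193 = 0.102761.
P(2 | observation) = 0.0210074 / 0.102761 = 0.20443.

0.204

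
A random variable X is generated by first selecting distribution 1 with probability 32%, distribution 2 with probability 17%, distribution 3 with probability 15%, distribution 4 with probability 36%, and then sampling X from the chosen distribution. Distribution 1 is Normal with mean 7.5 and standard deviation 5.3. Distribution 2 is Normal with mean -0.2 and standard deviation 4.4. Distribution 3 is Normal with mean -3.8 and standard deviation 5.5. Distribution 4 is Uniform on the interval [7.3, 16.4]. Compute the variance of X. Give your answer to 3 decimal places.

Per component, 1: μ=7.5, E[X²]=84.34; 2: μ=-0.2, E[X²]=19.4; 3: μ=-3.8, E[X²]=44.69; 4: μ=11.85, E[X²]=147.323.
E[X] = 0.32·7.5 + 0.17·-0.2 + 0.15·-3.8 + 0.36·11.85 = 6.062.
E[X²] = 0.32·84.34 + 0.17·19.4 + 0.15·44.69 + 0.36·147.323 = 90.0267.
Var(X) = E[X²] − (E[X])² = 90.0267 − 36.7478 = 53.2789.

53.279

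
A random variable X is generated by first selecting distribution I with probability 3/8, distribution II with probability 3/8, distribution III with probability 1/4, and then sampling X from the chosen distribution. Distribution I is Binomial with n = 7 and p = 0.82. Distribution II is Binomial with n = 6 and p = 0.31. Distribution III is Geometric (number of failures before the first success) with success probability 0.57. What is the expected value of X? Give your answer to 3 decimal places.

3.039

Component means — I: 5.74; II: 1.86; III: 0.754386.
E[X] = 0.375·5.74 + 0.375·1.86 + 0.25·0.754386 = 3.0386.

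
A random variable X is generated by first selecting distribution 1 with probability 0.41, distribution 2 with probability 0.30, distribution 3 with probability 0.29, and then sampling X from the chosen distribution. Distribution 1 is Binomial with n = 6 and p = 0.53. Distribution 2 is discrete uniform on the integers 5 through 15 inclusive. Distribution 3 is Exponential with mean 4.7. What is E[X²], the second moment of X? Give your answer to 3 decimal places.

50.571

For each component E[X²] = Var + (mean)², giving 1: 11.607; 2: 110; 3: 44.18.
Overall E[X²] = 0.41·11.607 + 0.3·110 + 0.29·44.18 = 50.5711.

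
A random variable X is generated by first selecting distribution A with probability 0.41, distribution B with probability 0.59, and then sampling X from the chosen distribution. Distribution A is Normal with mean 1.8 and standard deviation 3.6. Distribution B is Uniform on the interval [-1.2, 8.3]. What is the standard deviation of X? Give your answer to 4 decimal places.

3.2391

Per component, A: μ=1.8, E[X²]=16.2; B: μ=3.55, E[X²]=20.1233.
E[X] = 0.41·1.8 + 0.59·3.55 = 2.8325.
E[X²] = 0.41·16.2 + 0.59·20.1233 = 18.5148.
Var(X) = E[X²] − (E[X])² = 18.5148 − 8.02306 = 10.4917.
SD(X) = √10.4917 = 3.23909.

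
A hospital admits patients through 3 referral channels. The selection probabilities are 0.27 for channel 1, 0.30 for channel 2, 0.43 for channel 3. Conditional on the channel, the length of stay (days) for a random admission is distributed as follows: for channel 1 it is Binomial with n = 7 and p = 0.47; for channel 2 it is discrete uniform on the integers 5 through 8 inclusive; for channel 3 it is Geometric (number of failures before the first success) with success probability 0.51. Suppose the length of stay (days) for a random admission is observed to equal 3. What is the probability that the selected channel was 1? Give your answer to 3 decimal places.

0.750

Likelihoods P(X=3 | ·): 1: 0.286725; 2: 0; 3: 0.060001.
Posterior ∝ prior × likelihood. Numerator for 1: 0.27·0.286725 = 0.0774157.
Normalizing constant: 0.27·0.286725 + 0.3·0 + 0.43·0.060001 = 0.103216.
P(1 | observation) = 0.0774157 / 0.103216 = 0.750035.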